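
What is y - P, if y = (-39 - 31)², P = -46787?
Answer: 51687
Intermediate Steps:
y = 4900 (y = (-70)² = 4900)
y - P = 4900 - 1*(-46787) = 4900 + 46787 = 51687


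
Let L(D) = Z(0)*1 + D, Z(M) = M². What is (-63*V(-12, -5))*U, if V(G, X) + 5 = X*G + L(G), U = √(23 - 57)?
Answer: -2709*I*√34 ≈ -15796.0*I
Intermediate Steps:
L(D) = D (L(D) = 0²*1 + D = 0*1 + D = 0 + D = D)
U = I*√34 (U = √(-34) = I*√34 ≈ 5.8309*I)
V(G, X) = -5 + G + G*X (V(G, X) = -5 + (X*G + G) = -5 + (G*X + G) = -5 + (G + G*X) = -5 + G + G*X)
(-63*V(-12, -5))*U = (-63*(-5 - 12 - 12*(-5)))*(I*√34) = (-63*(-5 - 12 + 60))*(I*√34) = (-63*43)*(I*√34) = -2709*I*√34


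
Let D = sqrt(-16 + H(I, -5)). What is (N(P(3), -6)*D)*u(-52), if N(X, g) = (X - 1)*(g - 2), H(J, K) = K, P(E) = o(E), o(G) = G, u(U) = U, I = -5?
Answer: 832*I*sqrt(21) ≈ 3812.7*I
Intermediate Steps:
P(E) = E
N(X, g) = (-1 + X)*(-2 + g)
D = I*sqrt(21) (D = sqrt(-16 - 5) = sqrt(-21) = I*sqrt(21) ≈ 4.5826*I)
(N(P(3), -6)*D)*u(-52) = ((2 - 1*(-6) - 2*3 + 3*(-6))*(I*sqrt(21)))*(-52) = ((2 + 6 - 6 - 18)*(I*sqrt(21)))*(-52) = -16*I*sqrt(21)*(-52) = 832*I*sqrt(21)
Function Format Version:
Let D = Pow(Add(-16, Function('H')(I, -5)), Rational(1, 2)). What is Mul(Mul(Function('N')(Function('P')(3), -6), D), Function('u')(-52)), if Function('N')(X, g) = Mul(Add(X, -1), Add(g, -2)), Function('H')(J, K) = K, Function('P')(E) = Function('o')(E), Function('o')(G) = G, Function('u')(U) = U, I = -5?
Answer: Mul(832, I, Pow(21, Rational(1, 2))) ≈ Mul(3812.7, I)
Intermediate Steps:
Function('P')(E) = E
Function('N')(X, g) = Mul(Add(-1, X), Add(-2, g))
D = Mul(I, Pow(21, Rational(1, 2))) (D = Pow(Add(-16, -5), Rational(1, 2)) = Pow(-21, Rational(1, 2)) = Mul(I, Pow(21, Rational(1, 2))) ≈ Mul(4.5826, I))
Mul(Mul(Function('N')(Function('P')(3), -6), D), Function('u')(-52)) = Mul(Mul(Add(2, Mul(-1, -6), Mul(-2, 3), Mul(3, -6)), Mul(I, Pow(21, Rational(1, 2)))), -52) = Mul(Mul(Add(2, 6, -6, -18), Mul(I, Pow(21, Rational(1, 2)))), -52) = Mul(Mul(-16, Mul(I, Pow(21, Rational(1, 2)))), -52) = Mul(Mul(-16, I, Pow(21, Rational(1, 2))), -52) = Mul(832, I, Pow(21, Rational(1, 2)))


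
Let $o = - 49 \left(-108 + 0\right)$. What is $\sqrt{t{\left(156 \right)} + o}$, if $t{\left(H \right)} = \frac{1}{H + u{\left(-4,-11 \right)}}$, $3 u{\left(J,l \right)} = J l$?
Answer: $\frac{\sqrt{5419014}}{32} \approx 72.746$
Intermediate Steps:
$u{\left(J,l \right)} = \frac{J l}{3}$
$t{\left(H \right)} = \frac{1}{\frac{44}{3} + H}$ ($t{\left(H \right)} = \frac{1}{H + \frac{1}{3} \left(-4\right) \left(-11\right)} = \frac{1}{H + \frac{44}{3}} = \frac{1}{\frac{44}{3} + H}$)
$o = 5292$ ($o = \left(-49\right) \left(-108\right) = 5292$)
$\sqrt{t{\left(156 \right)} + o} = \sqrt{\frac{3}{44 + 3 \cdot 156} + 5292} = \sqrt{\frac{3}{44 + 468} + 5292} = \sqrt{\frac{3}{512} + 5292} = \sqrt{\frac{2709507}{512}} = \frac{\sqrt{5419014}}{32}$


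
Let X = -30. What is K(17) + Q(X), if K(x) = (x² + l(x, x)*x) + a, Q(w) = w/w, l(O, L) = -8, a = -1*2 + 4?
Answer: 156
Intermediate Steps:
a = 2 (a = -2 + 4 = 2)
Q(w) = 1
K(x) = 2 + x² - 8*x (K(x) = (x² - 8*x) + 2 = 2 + x² - 8*x)
K(17) + Q(X) = (2 + 17² - 8*17) + 1 = (2 + 289 - 136) + 1 = 155 + 1 = 156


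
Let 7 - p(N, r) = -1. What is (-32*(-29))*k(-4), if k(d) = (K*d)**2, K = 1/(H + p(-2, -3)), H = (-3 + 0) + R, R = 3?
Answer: 232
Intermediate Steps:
p(N, r) = 8 (p(N, r) = 7 - 1*(-1) = 7 + 1 = 8)
H = 0 (H = (-3 + 0) + 3 = -3 + 3 = 0)
K = 1/8 (K = 1/(0 + 8) = 1/8 ≈ 0.12500)
k(d) = d**2/64 (k(d) = (d/8)**2 = d**2/64)
(-32*(-29))*k(-4) = (-32*(-29))*((1/64)*(-4)**2) = 928*((1/64)*16) = 928*(1/4) = 232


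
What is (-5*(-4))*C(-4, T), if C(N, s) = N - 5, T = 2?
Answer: -180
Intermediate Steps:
C(N, s) = -5 + N
(-5*(-4))*C(-4, T) = (-5*(-4))*(-5 - 4) = 20*(-9) = -180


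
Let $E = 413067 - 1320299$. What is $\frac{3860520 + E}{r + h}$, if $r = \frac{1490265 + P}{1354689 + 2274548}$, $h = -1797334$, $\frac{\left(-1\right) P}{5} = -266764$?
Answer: $- \frac{10718182081256}{6522948230073} \approx -1.6432$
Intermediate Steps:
$P = 1333820$ ($P = \left(-5\right) \left(-266764\right) = 1333820$)
$E = -907232$
$r = \frac{2824085}{3629237}$ ($r = \frac{1490265 + 1333820}{1354689 + 2274548} = \frac{2824085}{3629237} \approx 0.77815$)
$\frac{3860520 + E}{r + h} = \frac{3860520 - 907232}{\frac{2824085}{3629237} - 1797334} = \frac{2953288}{- \frac{6522948230073}{3629237}} = 2953288 \left(- \frac{3629237}{6522948230073}\right) = - \frac{10718182081256}{6522948230073}$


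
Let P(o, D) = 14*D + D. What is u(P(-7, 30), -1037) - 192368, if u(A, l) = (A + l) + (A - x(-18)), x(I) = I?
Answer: -192487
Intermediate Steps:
P(o, D) = 15*D
u(A, l) = 18 + l + 2*A (u(A, l) = (A + l) + (A - 1*(-18)) = (A + l) + (A + 18) = (A + l) + (18 + A) = 18 + l + 2*A)
u(P(-7, 30), -1037) - 192368 = (18 - 1037 + 2*(15*30)) - 192368 = (18 - 1037 + 2*450) - 192368 = (18 - 1037 + 900) - 192368 = -119 - 192368 = -192487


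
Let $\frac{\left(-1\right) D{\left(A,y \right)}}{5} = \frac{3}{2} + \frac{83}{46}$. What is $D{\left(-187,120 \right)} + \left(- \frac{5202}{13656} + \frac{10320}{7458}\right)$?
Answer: $- \frac{1009793943}{65068564} \approx -15.519$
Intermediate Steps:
$D{\left(A,y \right)} = - \frac{380}{23}$ ($D{\left(A,y \right)} = - 5 \left(\frac{3}{2} + \frac{83}{46}\right) = \left(-5\right) \frac{76}{23} = - \frac{380}{23}$)
$D{\left(-187,120 \right)} + \left(- \frac{5202}{13656} + \frac{10320}{7458}\right) = - \frac{380}{23} + \left(- \frac{5202}{13656} + \frac{10320}{7458}\right) = - \frac{380}{23} + \left(\left(-5202\right) \frac{1}{13656} + 10320 \cdot \frac{1}{7458}\right) = - \frac{380}{23} + \left(- \frac{867}{2276} + \frac{1720}{1243}\right) = - \frac{380}{23} + \frac{2837039}{2829068} = - \frac{1009793943}{65068564}$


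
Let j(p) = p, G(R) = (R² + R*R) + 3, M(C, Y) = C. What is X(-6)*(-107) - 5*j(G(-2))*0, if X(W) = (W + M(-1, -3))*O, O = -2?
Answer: -1498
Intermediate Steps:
G(R) = 3 + 2*R² (G(R) = (R² + R²) + 3 = 2*R² + 3 = 3 + 2*R²)
X(W) = 2 - 2*W (X(W) = (W - 1)*(-2) = (-1 + W)*(-2) = 2 - 2*W)
X(-6)*(-107) - 5*j(G(-2))*0 = (2 - 2*(-6))*(-107) - 5*(3 + 2*(-2)²)*0 = (2 + 12)*(-107) - 5*(3 + 2*4)*0 = 14*(-107) - 5*(3 + 8)*0 = -1498 - 5*11*0 = -1498 - 55*0 = -1498 + 0 = -1498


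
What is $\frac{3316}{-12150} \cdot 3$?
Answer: $- \frac{1658}{2025} \approx -0.81877$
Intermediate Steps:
$\frac{3316}{-12150} \cdot 3 = 3316 \left(- \frac{1}{12150}\right) 3 = \left(- \frac{1658}{6075}\right) 3 = - \frac{1658}{2025}$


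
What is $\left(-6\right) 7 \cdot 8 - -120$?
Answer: $-216$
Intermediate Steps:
$\left(-6\right) 7 \cdot 8 - -120 = \left(-42\right) 8 + 120 = -336 + 120 = -216$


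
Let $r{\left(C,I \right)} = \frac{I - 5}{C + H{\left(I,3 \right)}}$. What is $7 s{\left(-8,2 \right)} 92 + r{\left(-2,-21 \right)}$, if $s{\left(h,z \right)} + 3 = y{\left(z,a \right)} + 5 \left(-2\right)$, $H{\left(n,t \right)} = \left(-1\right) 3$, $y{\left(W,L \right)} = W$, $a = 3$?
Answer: $- \frac{35394}{5} \approx -7078.8$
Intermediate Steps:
$H{\left(n,t \right)} = -3$
$s{\left(h,z \right)} = -13 + z$ ($s{\left(h,z \right)} = -3 + \left(z + 5 \left(-2\right)\right) = -3 + \left(z - 10\right) = -3 + \left(-10 + z\right) = -13 + z$)
$r{\left(C,I \right)} = \frac{-5 + I}{-3 + C}$ ($r{\left(C,I \right)} = \frac{I - 5}{C - 3} = \frac{-5 + I}{-3 + C}$)
$7 s{\left(-8,2 \right)} 92 + r{\left(-2,-21 \right)} = 7 \left(-13 + 2\right) 92 + \frac{-5 - 21}{-3 - 2} = 7 \left(-11\right) 92 + \frac{1}{-5} \left(-26\right) = \left(-77\right) 92 - - \frac{26}{5} = -7084 + \frac{26}{5} = - \frac{35394}{5}$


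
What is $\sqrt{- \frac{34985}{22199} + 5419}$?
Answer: $\frac{2 \sqrt{667420682451}}{22199} \approx 73.603$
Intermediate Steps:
$\sqrt{- \frac{34985}{22199} + 5419} = \sqrt{\frac{120261396}{22199}} = \frac{2 \sqrt{667420682451}}{22199}$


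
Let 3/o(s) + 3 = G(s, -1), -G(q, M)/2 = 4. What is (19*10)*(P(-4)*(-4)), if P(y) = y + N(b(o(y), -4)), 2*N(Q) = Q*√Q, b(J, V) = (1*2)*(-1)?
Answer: 3040 + 760*I*√2 ≈ 3040.0 + 1074.8*I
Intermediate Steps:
G(q, M) = -8 (G(q, M) = -2*4 = -8)
o(s) = -3/11 (o(s) = 3/(-3 - 8) = 3/(-11) = 3*(-1/11) = -3/11)
b(J, V) = -2 (b(J, V) = 2*(-1) = -2)
N(Q) = Q^(3/2)/2 (N(Q) = (Q*√Q)/2 = Q^(3/2)/2)
P(y) = y - I*√2 (P(y) = y + (-2)^(3/2)/2 = y + (-2*I*√2)/2 = y - I*√2)
(19*10)*(P(-4)*(-4)) = (19*10)*((-4 - I*√2)*(-4)) = 190*(16 + 4*I*√2) = 3040 + 760*I*√2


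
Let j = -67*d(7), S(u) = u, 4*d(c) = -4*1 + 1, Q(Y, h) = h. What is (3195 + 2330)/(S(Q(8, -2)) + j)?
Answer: 22100/193 ≈ 114.51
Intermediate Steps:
d(c) = -3/4 (d(c) = (-4*1 + 1)/4 = (-4 + 1)/4 = (1/4)*(-3) = -3/4)
j = 201/4 (j = -67*(-3/4) = 201/4 ≈ 50.250)
(3195 + 2330)/(S(Q(8, -2)) + j) = (3195 + 2330)/(-2 + 201/4) = 5525/(193/4) = 5525*(4/193) = 22100/193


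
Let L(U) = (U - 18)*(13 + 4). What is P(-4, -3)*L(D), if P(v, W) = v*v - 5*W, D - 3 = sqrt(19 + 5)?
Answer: -7905 + 1054*sqrt(6) ≈ -5323.2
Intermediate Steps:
D = 3 + 2*sqrt(6) (D = 3 + sqrt(19 + 5) = 3 + sqrt(24) = 3 + 2*sqrt(6) ≈ 7.8990)
L(U) = -306 + 17*U (L(U) = (-18 + U)*17 = -306 + 17*U)
P(v, W) = v**2 - 5*W
P(-4, -3)*L(D) = ((-4)**2 - 5*(-3))*(-306 + 17*(3 + 2*sqrt(6))) = (16 + 15)*(-306 + (51 + 34*sqrt(6))) = 31*(-255 + 34*sqrt(6)) = -7905 + 1054*sqrt(6)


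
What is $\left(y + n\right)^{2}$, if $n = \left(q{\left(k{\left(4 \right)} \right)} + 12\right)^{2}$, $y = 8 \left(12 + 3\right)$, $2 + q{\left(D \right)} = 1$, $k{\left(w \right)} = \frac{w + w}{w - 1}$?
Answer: $58081$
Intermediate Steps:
$k{\left(w \right)} = \frac{2 w}{-1 + w}$
$q{\left(D \right)} = -1$ ($q{\left(D \right)} = -2 + 1 = -1$)
$y = 120$ ($y = 8 \cdot 15 = 120$)
$n = 121$ ($n = \left(-1 + 12\right)^{2} = 11^{2} = 121$)
$\left(y + n\right)^{2} = \left(120 + 121\right)^{2} = 241^{2} = 58081$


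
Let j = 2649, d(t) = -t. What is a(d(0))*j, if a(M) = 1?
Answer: 2649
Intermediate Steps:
a(d(0))*j = 1*2649 = 2649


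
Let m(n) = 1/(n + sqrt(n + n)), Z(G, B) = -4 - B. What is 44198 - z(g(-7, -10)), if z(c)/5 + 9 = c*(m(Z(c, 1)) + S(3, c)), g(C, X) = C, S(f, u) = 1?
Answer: 44273 - I*sqrt(10) ≈ 44273.0 - 3.1623*I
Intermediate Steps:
m(n) = 1/(n + sqrt(2)*sqrt(n)) (m(n) = 1/(n + sqrt(2*n)) = 1/(n + sqrt(2)*sqrt(n)))
z(c) = -45 + 5*c*(1 + 1/(-5 + I*sqrt(10))) (z(c) = -45 + 5*(c*(1/((-4 - 1*1) + sqrt(2)*sqrt(-4 - 1*1)) + 1)) = -45 + 5*(c*(1/((-4 - 1) + sqrt(2)*sqrt(-4 - 1)) + 1)) = -45 + 5*(c*(1/(-5 + sqrt(2)*sqrt(-5)) + 1)) = -45 + 5*(c*(1/(-5 + sqrt(2)*(I*sqrt(5))) + 1)) = -45 + 5*(c*(1/(-5 + I*sqrt(10)) + 1)) = -45 + 5*(c*(1 + 1/(-5 + I*sqrt(10)))) = -45 + 5*c*(1 + 1/(-5 + I*sqrt(10))))
44198 - z(g(-7, -10)) = 44198 - (-45 + (30/7)*(-7) - 1/7*I*(-7)*sqrt(10)) = 44198 - (-45 - 30 + I*sqrt(10)) = 44198 - (-75 + I*sqrt(10)) = 44198 + (75 - I*sqrt(10)) = 44273 - I*sqrt(10)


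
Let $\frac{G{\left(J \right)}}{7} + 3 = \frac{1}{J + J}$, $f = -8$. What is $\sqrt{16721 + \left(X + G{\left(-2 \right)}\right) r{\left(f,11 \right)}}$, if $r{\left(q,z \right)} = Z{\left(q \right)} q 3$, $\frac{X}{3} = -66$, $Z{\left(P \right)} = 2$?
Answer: $\sqrt{27317} \approx 165.28$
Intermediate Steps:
$X = -198$ ($X = 3 \left(-66\right) = -198$)
$r{\left(q,z \right)} = 6 q$ ($r{\left(q,z \right)} = 2 q 3 = 6 q$)
$G{\left(J \right)} = -21 + \frac{7}{2 J}$ ($G{\left(J \right)} = -21 + \frac{7}{J + J} = -21 + \frac{7}{2 J}$)
$\sqrt{16721 + \left(X + G{\left(-2 \right)}\right) r{\left(f,11 \right)}} = \sqrt{16721 + \left(-198 - \left(21 - \frac{7}{2 \left(-2\right)}\right)\right) 6 \left(-8\right)} = \sqrt{16721 + \left(-198 + \left(-21 + \frac{7}{2} \left(- \frac{1}{2}\right)\right)\right) \left(-48\right)} = \sqrt{16721 + \left(-198 - \frac{91}{4}\right) \left(-48\right)} = \sqrt{16721 - -10596} = \sqrt{16721 + 10596} = \sqrt{27317}$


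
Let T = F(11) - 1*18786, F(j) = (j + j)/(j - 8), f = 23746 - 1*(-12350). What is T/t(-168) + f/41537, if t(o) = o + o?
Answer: 21217975/373833 ≈ 56.758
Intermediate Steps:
t(o) = 2*o
f = 36096 (f = 23746 + 12350 = 36096)
F(j) = 2*j/(-8 + j) (F(j) = (2*j)/(-8 + j) = 2*j/(-8 + j))
T = -56336/3 (T = 2*11/(-8 + 11) - 1*18786 = 2*11/3 - 18786 = 2*11*(1/3) - 18786 = 22/3 - 18786 = -56336/3 ≈ -18779.)
T/t(-168) + f/41537 = -56336/(3*(2*(-168))) + 36096/41537 = -56336/3/(-336) + 36096*(1/41537) = -56336/3*(-1/336) + 36096/41537 = 503/9 + 36096/41537 = 21217975/373833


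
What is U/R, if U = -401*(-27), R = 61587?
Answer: 401/2281 ≈ 0.17580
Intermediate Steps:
U = 10827
U/R = 10827/61587 = 10827*(1/61587) = 401/2281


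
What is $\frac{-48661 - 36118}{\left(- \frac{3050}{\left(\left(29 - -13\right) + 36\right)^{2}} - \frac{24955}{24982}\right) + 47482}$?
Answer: $- \frac{1610700197769}{902073041237} \approx -1.7856$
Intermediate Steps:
$\frac{-48661 - 36118}{\left(- \frac{3050}{\left(\left(29 - -13\right) + 36\right)^{2}} - \frac{24955}{24982}\right) + 47482} = - \frac{84779}{\left(- \frac{3050}{\left(\left(29 + 13\right) + 36\right)^{2}} - \frac{24955}{24982}\right) + 47482} = - \frac{84779}{\left(- \frac{3050}{\left(42 + 36\right)^{2}} - \frac{24955}{24982}\right) + 47482} = - \frac{84779}{\left(- \frac{3050}{78^{2}} - \frac{24955}{24982}\right) + 47482} = - \frac{84779}{\left(- \frac{3050}{6084} - \frac{24955}{24982}\right) + 47482} = - \frac{84779}{\left(\left(-3050\right) \frac{1}{6084} - \frac{24955}{24982}\right) + 47482} = - \frac{84779}{\left(- \frac{1525}{3042} - \frac{24955}{24982}\right) + 47482} = - \frac{84779}{- \frac{28502665}{18998811} + 47482} = - \frac{84779}{\frac{902073041237}{18998811}} = \left(-84779\right) \frac{18998811}{902073041237} = - \frac{1610700197769}{902073041237}$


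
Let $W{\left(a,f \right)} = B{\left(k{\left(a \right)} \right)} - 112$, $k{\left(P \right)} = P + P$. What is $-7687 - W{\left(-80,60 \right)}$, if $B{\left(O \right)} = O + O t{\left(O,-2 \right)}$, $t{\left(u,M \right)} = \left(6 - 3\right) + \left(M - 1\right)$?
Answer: $-7415$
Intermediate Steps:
$k{\left(P \right)} = 2 P$
$t{\left(u,M \right)} = 2 + M$ ($t{\left(u,M \right)} = 3 + \left(M - 1\right) = 3 + \left(-1 + M\right) = 2 + M$)
$B{\left(O \right)} = O$ ($B{\left(O \right)} = O + O \left(2 - 2\right) = O + O 0 = O + 0 = O$)
$W{\left(a,f \right)} = -112 + 2 a$ ($W{\left(a,f \right)} = 2 a - 112 = -112 + 2 a$)
$-7687 - W{\left(-80,60 \right)} = -7687 - \left(-112 + 2 \left(-80\right)\right) = -7687 - \left(-112 - 160\right) = -7687 - -272 = -7687 + 272 = -7415$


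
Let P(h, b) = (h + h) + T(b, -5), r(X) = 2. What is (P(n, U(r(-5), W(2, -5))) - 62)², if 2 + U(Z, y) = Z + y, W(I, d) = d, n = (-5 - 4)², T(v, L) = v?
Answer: 9025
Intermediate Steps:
n = 81 (n = (-9)² = 81)
U(Z, y) = -2 + Z + y (U(Z, y) = -2 + (Z + y) = -2 + Z + y)
P(h, b) = b + 2*h (P(h, b) = (h + h) + b = 2*h + b = b + 2*h)
(P(n, U(r(-5), W(2, -5))) - 62)² = (((-2 + 2 - 5) + 2*81) - 62)² = ((-5 + 162) - 62)² = (157 - 62)² = 95² = 9025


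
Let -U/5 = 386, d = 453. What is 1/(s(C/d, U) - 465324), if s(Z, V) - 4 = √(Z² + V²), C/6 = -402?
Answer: -2652440330/1234212301332771 - 151*√21233022829/2468424602665542 ≈ -2.1580e-6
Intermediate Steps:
C = -2412 (C = 6*(-402) = -2412)
U = -1930 (U = -5*386 = -1930)
s(Z, V) = 4 + √(V² + Z²) (s(Z, V) = 4 + √(Z² + V²) = 4 + √(V² + Z²))
1/(s(C/d, U) - 465324) = 1/((4 + √((-1930)² + (-2412/453)²)) - 465324) = 1/((4 + √(3724900 + (-2412*1/453)²)) - 465324) = 1/((4 + √(3724900 + (-804/151)²)) - 465324) = 1/((4 + √(3724900 + 646416/22801)) - 465324) = 1/((4 + √(84932091316/22801)) - 465324) = 1/((4 + 2*√21233022829/151) - 465324) = 1/(-465320 + 2*√21233022829/151)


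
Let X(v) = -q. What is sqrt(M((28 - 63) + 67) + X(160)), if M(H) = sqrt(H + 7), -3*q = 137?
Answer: sqrt(411 + 9*sqrt(39))/3 ≈ 7.2050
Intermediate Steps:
q = -137/3 (q = -1/3*137 = -137/3 ≈ -45.667)
M(H) = sqrt(7 + H)
X(v) = 137/3 (X(v) = -1*(-137/3) = 137/3)
sqrt(M((28 - 63) + 67) + X(160)) = sqrt(sqrt(7 + ((28 - 63) + 67)) + 137/3) = sqrt(sqrt(7 + (-35 + 67)) + 137/3) = sqrt(sqrt(7 + 32) + 137/3) = sqrt(sqrt(39) + 137/3) = sqrt(137/3 + sqrt(39))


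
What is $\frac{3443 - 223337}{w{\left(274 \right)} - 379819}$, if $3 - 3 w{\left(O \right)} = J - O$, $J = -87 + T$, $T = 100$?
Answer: $\frac{73298}{126577} \approx 0.57908$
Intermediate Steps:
$J = 13$ ($J = -87 + 100 = 13$)
$w{\left(O \right)} = - \frac{10}{3} + \frac{O}{3}$ ($w{\left(O \right)} = 1 - \frac{13 - O}{3} = 1 + \left(- \frac{13}{3} + \frac{O}{3}\right) = - \frac{10}{3} + \frac{O}{3}$)
$\frac{3443 - 223337}{w{\left(274 \right)} - 379819} = \frac{3443 - 223337}{\left(- \frac{10}{3} + \frac{1}{3} \cdot 274\right) - 379819} = - \frac{219894}{\left(- \frac{10}{3} + \frac{274}{3}\right) - 379819} = - \frac{219894}{88 - 379819} = - \frac{219894}{-379731} = \left(-219894\right) \left(- \frac{1}{379731}\right) = \frac{73298}{126577}$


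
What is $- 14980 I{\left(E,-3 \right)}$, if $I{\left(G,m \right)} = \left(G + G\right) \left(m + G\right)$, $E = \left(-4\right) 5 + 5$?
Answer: $-8089200$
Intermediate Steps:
$E = -15$ ($E = -20 + 5 = -15$)
$I{\left(G,m \right)} = 2 G \left(G + m\right)$
$- 14980 I{\left(E,-3 \right)} = - 14980 \cdot 2 \left(-15\right) \left(-15 - 3\right) = - 14980 \cdot 2 \left(-15\right) \left(-18\right) = \left(-14980\right) 540 = -8089200$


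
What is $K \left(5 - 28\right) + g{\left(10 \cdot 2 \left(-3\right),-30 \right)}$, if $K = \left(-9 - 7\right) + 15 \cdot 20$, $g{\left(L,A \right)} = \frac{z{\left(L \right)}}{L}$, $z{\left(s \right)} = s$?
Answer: $-6531$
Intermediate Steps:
$g{\left(L,A \right)} = 1$ ($g{\left(L,A \right)} = \frac{L}{L} = 1$)
$K = 284$ ($K = -16 + 300 = 284$)
$K \left(5 - 28\right) + g{\left(10 \cdot 2 \left(-3\right),-30 \right)} = 284 \left(5 - 28\right) + 1 = 284 \left(-23\right) + 1 = -6532 + 1 = -6531$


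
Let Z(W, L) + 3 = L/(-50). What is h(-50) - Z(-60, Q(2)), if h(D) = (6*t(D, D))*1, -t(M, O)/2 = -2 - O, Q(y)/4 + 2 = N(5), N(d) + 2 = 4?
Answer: -573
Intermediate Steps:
N(d) = 2 (N(d) = -2 + 4 = 2)
Q(y) = 0 (Q(y) = -8 + 4*2 = -8 + 8 = 0)
Z(W, L) = -3 - L/50 (Z(W, L) = -3 + L/(-50) = -3 + L*(-1/50) = -3 - L/50)
t(M, O) = 4 + 2*O (t(M, O) = -2*(-2 - O) = 4 + 2*O)
h(D) = 24 + 12*D (h(D) = (6*(4 + 2*D))*1 = (24 + 12*D)*1 = 24 + 12*D)
h(-50) - Z(-60, Q(2)) = (24 + 12*(-50)) - (-3 - 1/50*0) = (24 - 600) - (-3 + 0) = -576 - 1*(-3) = -576 + 3 = -573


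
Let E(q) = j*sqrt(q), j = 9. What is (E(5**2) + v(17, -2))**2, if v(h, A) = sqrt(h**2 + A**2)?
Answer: (45 + sqrt(293))**2 ≈ 3858.6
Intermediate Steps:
E(q) = 9*sqrt(q)
v(h, A) = sqrt(A**2 + h**2)
(E(5**2) + v(17, -2))**2 = (9*sqrt(5**2) + sqrt((-2)**2 + 17**2))**2 = (9*sqrt(25) + sqrt(4 + 289))**2 = (9*5 + sqrt(293))**2 = (45 + sqrt(293))**2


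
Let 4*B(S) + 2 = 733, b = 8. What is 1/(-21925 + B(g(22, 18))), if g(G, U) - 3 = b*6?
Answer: -4/86969 ≈ -4.5993e-5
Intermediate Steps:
g(G, U) = 51 (g(G, U) = 3 + 8*6 = 3 + 48 = 51)
B(S) = 731/4 (B(S) = -½ + (¼)*733 = -½ + 733/4 = 731/4)
1/(-21925 + B(g(22, 18))) = 1/(-21925 + 731/4) = 1/(-86969/4) = -4/86969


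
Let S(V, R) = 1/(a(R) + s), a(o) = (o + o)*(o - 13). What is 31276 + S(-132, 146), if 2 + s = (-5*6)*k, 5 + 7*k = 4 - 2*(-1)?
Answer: 8501067015/271808 ≈ 31276.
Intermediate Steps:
k = 1/7 (k = -5/7 + (4 - 2*(-1))/7 = -5/7 + (4 + 2)/7 = -5/7 + (1/7)*6 = -5/7 + 6/7 = 1/7 ≈ 0.14286)
a(o) = 2*o*(-13 + o) (a(o) = (2*o)*(-13 + o) = 2*o*(-13 + o))
s = -44/7 (s = -2 - 5*6*(1/7) = -2 - 30*1/7 = -2 - 30/7 = -44/7 ≈ -6.2857)
S(V, R) = 1/(-44/7 + 2*R*(-13 + R)) (S(V, R) = 1/(2*R*(-13 + R) - 44/7) = 1/(-44/7 + 2*R*(-13 + R)))
31276 + S(-132, 146) = 31276 + 7/(2*(-22 + 7*146*(-13 + 146))) = 31276 + 7/(2*(-22 + 7*146*133)) = 31276 + 7/(2*(-22 + 135926)) = 31276 + (7/2)/135904 = 31276 + (7/2)*(1/135904) = 31276 + 7/271808 = 8501067015/271808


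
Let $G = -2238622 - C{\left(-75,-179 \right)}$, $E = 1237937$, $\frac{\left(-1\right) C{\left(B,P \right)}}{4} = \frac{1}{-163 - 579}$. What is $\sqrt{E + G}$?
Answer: $\frac{i \sqrt{137735284827}}{371} \approx 1000.3 i$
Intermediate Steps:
$C{\left(B,P \right)} = \frac{2}{371}$ ($C{\left(B,P \right)} = - \frac{4}{-163 - 579} = - \frac{4}{-742} = \left(-4\right) \left(- \frac{1}{742}\right) = \frac{2}{371}$)
$G = - \frac{830528764}{371}$ ($G = -2238622 - \frac{2}{371} = - \frac{830528764}{371} \approx -2.2386 \cdot 10^{6}$)
$\sqrt{E + G} = \sqrt{1237937 - \frac{830528764}{371}} = \sqrt{- \frac{371254137}{371}} = \frac{i \sqrt{137735284827}}{371}$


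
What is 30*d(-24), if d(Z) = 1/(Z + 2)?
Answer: -15/11 ≈ -1.3636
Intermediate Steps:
d(Z) = 1/(2 + Z)
30*d(-24) = 30/(2 - 24) = 30/(-22) = 30*(-1/22) = -15/11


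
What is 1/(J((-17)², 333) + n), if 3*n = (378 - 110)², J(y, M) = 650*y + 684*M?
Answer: 3/1318690 ≈ 2.2750e-6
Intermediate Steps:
n = 71824/3 (n = (378 - 110)²/3 = (⅓)*268² = (⅓)*71824 = 71824/3 ≈ 23941.)
1/(J((-17)², 333) + n) = 1/((650*(-17)² + 684*333) + 71824/3) = 1/((650*289 + 227772) + 71824/3) = 1/((187850 + 227772) + 71824/3) = 1/(415622 + 71824/3) = 1/(1318690/3) = 3/1318690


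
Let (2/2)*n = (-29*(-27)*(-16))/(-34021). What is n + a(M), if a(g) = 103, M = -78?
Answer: 3516691/34021 ≈ 103.37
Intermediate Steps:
n = 12528/34021 (n = (-29*(-27)*(-16))/(-34021) = (783*(-16))*(-1/34021) = -12528*(-1/34021) = 12528/34021 ≈ 0.36824)
n + a(M) = 12528/34021 + 103 = 3516691/34021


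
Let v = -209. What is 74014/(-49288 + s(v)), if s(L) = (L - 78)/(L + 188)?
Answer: -222042/147823 ≈ -1.5021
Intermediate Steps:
s(L) = (-78 + L)/(188 + L)
74014/(-49288 + s(v)) = 74014/(-49288 + (-78 - 209)/(188 - 209)) = 74014/(-49288 - 287/(-21)) = 74014/(-49288 - 1/21*(-287)) = 74014/(-49288 + 41/3) = 74014/(-147823/3) = 74014*(-3/147823) = -222042/147823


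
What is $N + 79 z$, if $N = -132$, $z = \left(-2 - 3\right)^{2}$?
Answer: $1843$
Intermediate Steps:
$z = 25$ ($z = \left(-5\right)^{2} = 25$)
$N + 79 z = -132 + 79 \cdot 25 = -132 + 1975 = 1843$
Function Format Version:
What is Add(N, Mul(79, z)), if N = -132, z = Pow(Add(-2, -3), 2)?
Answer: 1843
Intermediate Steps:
z = 25 (z = Pow(-5, 2) = 25)
Add(N, Mul(79, z)) = Add(-132, Mul(79, 25)) = Add(-132, 1975) = 1843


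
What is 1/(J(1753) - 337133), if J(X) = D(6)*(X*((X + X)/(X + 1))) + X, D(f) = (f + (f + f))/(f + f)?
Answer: -1754/579037493 ≈ -3.0292e-6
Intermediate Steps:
D(f) = 3/2 (D(f) = (f + 2*f)/((2*f)) = (3*f)*(1/(2*f)) = 3/2)
J(X) = X + 3*X²/(1 + X) (J(X) = 3*(X*((X + X)/(X + 1)))/2 + X = 3*(X*((2*X)/(1 + X)))/2 + X = 3*(X*(2*X/(1 + X)))/2 + X = 3*(2*X²/(1 + X))/2 + X = 3*X²/(1 + X) + X = X + 3*X²/(1 + X))
1/(J(1753) - 337133) = 1/(1753*(1 + 4*1753)/(1 + 1753) - 337133) = 1/(1753*(1 + 7012)/1754 - 337133) = 1/(1753*(1/1754)*7013 - 337133) = 1/(12293789/1754 - 337133) = 1/(-579037493/1754) = -1754/579037493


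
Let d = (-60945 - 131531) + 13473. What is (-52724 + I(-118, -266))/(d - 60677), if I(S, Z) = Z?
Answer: 757/3424 ≈ 0.22109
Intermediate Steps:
d = -179003 (d = -192476 + 13473 = -179003)
(-52724 + I(-118, -266))/(d - 60677) = (-52724 - 266)/(-179003 - 60677) = -52990/(-239680) = -52990*(-1/239680) = 757/3424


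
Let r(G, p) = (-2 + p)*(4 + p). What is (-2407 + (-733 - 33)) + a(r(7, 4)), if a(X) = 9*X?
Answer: -3029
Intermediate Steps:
(-2407 + (-733 - 33)) + a(r(7, 4)) = (-2407 + (-733 - 33)) + 9*(-8 + 4² + 2*4) = (-2407 - 766) + 9*(-8 + 16 + 8) = -3173 + 9*16 = -3173 + 144 = -3029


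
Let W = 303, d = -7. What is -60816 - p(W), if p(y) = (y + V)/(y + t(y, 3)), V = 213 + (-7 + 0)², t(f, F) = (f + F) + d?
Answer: -36611797/602 ≈ -60817.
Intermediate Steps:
t(f, F) = -7 + F + f (t(f, F) = (f + F) - 7 = (F + f) - 7 = -7 + F + f)
V = 262 (V = 213 + (-7)² = 213 + 49 = 262)
p(y) = (262 + y)/(-4 + 2*y) (p(y) = (y + 262)/(y + (-7 + 3 + y)) = (262 + y)/(y + (-4 + y)) = (262 + y)/(-4 + 2*y))
-60816 - p(W) = -60816 - (262 + 303)/(2*(-2 + 303)) = -60816 - 565/(2*301) = -60816 - 1*565/602 = -60816 - 565/602 = -36611797/602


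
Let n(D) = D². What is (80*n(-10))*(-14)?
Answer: -112000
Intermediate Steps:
(80*n(-10))*(-14) = (80*(-10)²)*(-14) = (80*100)*(-14) = 8000*(-14) = -112000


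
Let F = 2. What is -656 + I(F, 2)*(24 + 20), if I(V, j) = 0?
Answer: -656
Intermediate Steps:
-656 + I(F, 2)*(24 + 20) = -656 + 0*(24 + 20) = -656 + 0*44 = -656 + 0 = -656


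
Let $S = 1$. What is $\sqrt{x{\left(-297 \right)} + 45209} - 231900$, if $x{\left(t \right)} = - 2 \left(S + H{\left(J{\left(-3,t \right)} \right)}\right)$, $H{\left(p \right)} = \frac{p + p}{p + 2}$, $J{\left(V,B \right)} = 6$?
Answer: $-231900 + 2 \sqrt{11301} \approx -2.3169 \cdot 10^{5}$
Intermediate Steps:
$H{\left(p \right)} = \frac{2 p}{2 + p}$
$x{\left(t \right)} = -5$ ($x{\left(t \right)} = - 2 \left(1 + 2 \cdot 6 \frac{1}{2 + 6}\right) = - 2 \left(1 + 2 \cdot 6 \cdot \frac{1}{8}\right) = - 2 \left(1 + \frac{3}{2}\right) = \left(-2\right) \frac{5}{2} = -5$)
$\sqrt{x{\left(-297 \right)} + 45209} - 231900 = \sqrt{-5 + 45209} - 231900 = \sqrt{45204} - 231900 = 2 \sqrt{11301} - 231900 = -231900 + 2 \sqrt{11301}$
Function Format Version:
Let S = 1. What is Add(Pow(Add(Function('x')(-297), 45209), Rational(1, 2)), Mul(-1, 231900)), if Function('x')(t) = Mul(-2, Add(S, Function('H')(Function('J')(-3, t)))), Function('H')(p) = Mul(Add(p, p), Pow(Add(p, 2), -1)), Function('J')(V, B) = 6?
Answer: Add(-231900, Mul(2, Pow(11301, Rational(1, 2)))) ≈ -2.3169e+5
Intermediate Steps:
Function('H')(p) = Mul(2, p, Pow(Add(2, p), -1)) (Function('H')(p) = Mul(Mul(2, p), Pow(Add(2, p), -1)) = Mul(2, p, Pow(Add(2, p), -1)))
Function('x')(t) = -5 (Function('x')(t) = Mul(-2, Add(1, Mul(2, 6, Pow(Add(2, 6), -1)))) = Mul(-2, Add(1, Mul(2, 6, Pow(8, -1)))) = Mul(-2, Add(1, Mul(2, 6, Rational(1, 8)))) = Mul(-2, Add(1, Rational(3, 2))) = Mul(-2, Rational(5, 2)) = -5)
Add(Pow(Add(Function('x')(-297), 45209), Rational(1, 2)), Mul(-1, 231900)) = Add(Pow(Add(-5, 45209), Rational(1, 2)), Mul(-1, 231900)) = Add(Pow(45204, Rational(1, 2)), -231900) = Add(Mul(2, Pow(11301, Rational(1, 2))), -231900) = Add(-231900, Mul(2, Pow(11301, Rational(1, 2))))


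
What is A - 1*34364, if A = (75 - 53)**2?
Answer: -33880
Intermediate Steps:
A = 484 (A = 22**2 = 484)
A - 1*34364 = 484 - 1*34364 = 484 - 34364 = -33880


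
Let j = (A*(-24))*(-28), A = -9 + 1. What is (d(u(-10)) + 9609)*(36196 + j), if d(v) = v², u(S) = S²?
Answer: 604349380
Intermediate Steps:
A = -8
j = -5376 (j = -8*(-24)*(-28) = 192*(-28) = -5376)
(d(u(-10)) + 9609)*(36196 + j) = (((-10)²)² + 9609)*(36196 - 5376) = (100² + 9609)*30820 = (10000 + 9609)*30820 = 19609*30820 = 604349380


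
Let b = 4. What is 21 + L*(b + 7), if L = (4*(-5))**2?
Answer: 4421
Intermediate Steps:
L = 400 (L = (-20)**2 = 400)
21 + L*(b + 7) = 21 + 400*(4 + 7) = 21 + 400*11 = 21 + 4400 = 4421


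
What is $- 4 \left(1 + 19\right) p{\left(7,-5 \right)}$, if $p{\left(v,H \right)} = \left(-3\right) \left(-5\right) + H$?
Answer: $-800$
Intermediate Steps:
$p{\left(v,H \right)} = 15 + H$
$- 4 \left(1 + 19\right) p{\left(7,-5 \right)} = - 4 \left(1 + 19\right) \left(15 - 5\right) = \left(-4\right) 20 \cdot 10 = \left(-80\right) 10 = -800$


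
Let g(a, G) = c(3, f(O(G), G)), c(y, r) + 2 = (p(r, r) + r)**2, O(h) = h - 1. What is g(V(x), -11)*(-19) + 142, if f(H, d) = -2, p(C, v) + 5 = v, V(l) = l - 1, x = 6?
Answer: -1359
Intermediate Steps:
O(h) = -1 + h
V(l) = -1 + l
p(C, v) = -5 + v
c(y, r) = -2 + (-5 + 2*r)**2 (c(y, r) = -2 + ((-5 + r) + r)**2 = -2 + (-5 + 2*r)**2)
g(a, G) = 79 (g(a, G) = -2 + (-5 + 2*(-2))**2 = -2 + (-5 - 4)**2 = -2 + (-9)**2 = -2 + 81 = 79)
g(V(x), -11)*(-19) + 142 = 79*(-19) + 142 = -1501 + 142 = -1359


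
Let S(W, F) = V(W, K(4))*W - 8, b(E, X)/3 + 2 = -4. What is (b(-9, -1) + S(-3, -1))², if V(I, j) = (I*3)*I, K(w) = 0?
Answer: 11449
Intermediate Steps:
b(E, X) = -18 (b(E, X) = -6 + 3*(-4) = -6 - 12 = -18)
V(I, j) = 3*I² (V(I, j) = (3*I)*I = 3*I²)
S(W, F) = -8 + 3*W³ (S(W, F) = (3*W²)*W - 8 = 3*W³ - 8 = -8 + 3*W³)
(b(-9, -1) + S(-3, -1))² = (-18 + (-8 + 3*(-3)³))² = (-18 + (-8 + 3*(-27)))² = (-18 + (-8 - 81))² = (-18 - 89)² = (-107)² = 11449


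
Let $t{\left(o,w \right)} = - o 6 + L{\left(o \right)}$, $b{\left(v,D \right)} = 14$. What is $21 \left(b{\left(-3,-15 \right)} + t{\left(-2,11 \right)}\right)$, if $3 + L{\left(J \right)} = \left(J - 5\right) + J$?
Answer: $294$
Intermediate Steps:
$L{\left(J \right)} = -8 + 2 J$ ($L{\left(J \right)} = -3 + \left(\left(J - 5\right) + J\right) = -3 + \left(\left(-5 + J\right) + J\right) = -3 + \left(-5 + 2 J\right) = -8 + 2 J$)
$t{\left(o,w \right)} = -8 - 4 o$ ($t{\left(o,w \right)} = - o 6 + \left(-8 + 2 o\right) = - 6 o + \left(-8 + 2 o\right) = -8 - 4 o$)
$21 \left(b{\left(-3,-15 \right)} + t{\left(-2,11 \right)}\right) = 21 \left(14 - 0\right) = 21 \left(14 + \left(-8 + 8\right)\right) = 21 \left(14 + 0\right) = 21 \cdot 14 = 294$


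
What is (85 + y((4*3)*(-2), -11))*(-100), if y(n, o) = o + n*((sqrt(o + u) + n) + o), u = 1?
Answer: -91400 + 2400*I*sqrt(10) ≈ -91400.0 + 7589.5*I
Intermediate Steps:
y(n, o) = o + n*(n + o + sqrt(1 + o)) (y(n, o) = o + n*((sqrt(o + 1) + n) + o) = o + n*((sqrt(1 + o) + n) + o) = o + n*((n + sqrt(1 + o)) + o) = o + n*(n + o + sqrt(1 + o)))
(85 + y((4*3)*(-2), -11))*(-100) = (85 + (-11 + ((4*3)*(-2))**2 + ((4*3)*(-2))*(-11) + ((4*3)*(-2))*sqrt(1 - 11)))*(-100) = (85 + (-11 + (12*(-2))**2 + (12*(-2))*(-11) + (12*(-2))*sqrt(-10)))*(-100) = (85 + (-11 + (-24)**2 - 24*(-11) - 24*I*sqrt(10)))*(-100) = (85 + (-11 + 576 + 264 - 24*I*sqrt(10)))*(-100) = (85 + (829 - 24*I*sqrt(10)))*(-100) = (914 - 24*I*sqrt(10))*(-100) = -91400 + 2400*I*sqrt(10)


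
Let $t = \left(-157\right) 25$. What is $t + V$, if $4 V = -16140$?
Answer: $-7960$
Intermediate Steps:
$V = -4035$ ($V = \frac{1}{4} \left(-16140\right) = -4035$)
$t = -3925$
$t + V = -3925 - 4035 = -7960$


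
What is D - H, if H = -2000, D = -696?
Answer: 1304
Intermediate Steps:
D - H = -696 - 1*(-2000) = -696 + 2000 = 1304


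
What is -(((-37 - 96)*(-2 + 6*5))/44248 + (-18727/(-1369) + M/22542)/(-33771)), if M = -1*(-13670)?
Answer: 487569915047383/5764258821285198 ≈ 0.084585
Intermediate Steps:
M = 13670
-(((-37 - 96)*(-2 + 6*5))/44248 + (-18727/(-1369) + M/22542)/(-33771)) = -(((-37 - 96)*(-2 + 6*5))/44248 + (-18727/(-1369) + 13670/22542)/(-33771)) = -(-133*(-2 + 30)*(1/44248) + (-18727*(-1/1369) + 13670*(1/22542))*(-1/33771)) = -(-133*28*(1/44248) + (18727/1369 + 6835/11271)*(-1/33771)) = -(-3724*1/44248 + (220429132/15429999)*(-1/33771)) = -(-931/11062 - 220429132/521086496229) = -1*(-487569915047383/5764258821285198) = 487569915047383/5764258821285198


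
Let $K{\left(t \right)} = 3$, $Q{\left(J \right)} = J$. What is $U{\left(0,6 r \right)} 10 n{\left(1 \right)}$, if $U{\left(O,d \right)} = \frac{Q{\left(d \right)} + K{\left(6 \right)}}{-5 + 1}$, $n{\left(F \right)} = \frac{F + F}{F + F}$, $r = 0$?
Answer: $- \frac{15}{2} \approx -7.5$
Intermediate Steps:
$n{\left(F \right)} = 1$ ($n{\left(F \right)} = \frac{2 F}{2 F} = 2 F \frac{1}{2 F} = 1$)
$U{\left(O,d \right)} = - \frac{3}{4} - \frac{d}{4}$ ($U{\left(O,d \right)} = \frac{d + 3}{-5 + 1} = \frac{3 + d}{-4} = \left(3 + d\right) \left(- \frac{1}{4}\right) = - \frac{3}{4} - \frac{d}{4}$)
$U{\left(0,6 r \right)} 10 n{\left(1 \right)} = \left(- \frac{3}{4} - \frac{6 \cdot 0}{4}\right) 10 \cdot 1 = \left(- \frac{3}{4} - 0\right) 10 \cdot 1 = \left(- \frac{3}{4} + 0\right) 10 \cdot 1 = \left(- \frac{3}{4}\right) 10 \cdot 1 = \left(- \frac{15}{2}\right) 1 = - \frac{15}{2}$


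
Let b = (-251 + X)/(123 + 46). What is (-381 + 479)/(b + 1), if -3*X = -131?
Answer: -49686/115 ≈ -432.05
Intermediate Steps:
X = 131/3 (X = -⅓*(-131) = 131/3 ≈ 43.667)
b = -622/507 (b = (-251 + 131/3)/(123 + 46) = -622/3/169 = -622/3*1/169 = -622/507 ≈ -1.2268)
(-381 + 479)/(b + 1) = (-381 + 479)/(-622/507 + 1) = 98/(-115/507) = 98*(-507/115) = -49686/115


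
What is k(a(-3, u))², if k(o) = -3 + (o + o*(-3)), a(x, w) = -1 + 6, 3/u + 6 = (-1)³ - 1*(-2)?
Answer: 169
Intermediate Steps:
u = -⅗ (u = 3/(-6 + ((-1)³ - 1*(-2))) = 3/(-6 + (-1 + 2)) = 3/(-6 + 1) = 3/(-5) = 3*(-⅕) = -⅗ ≈ -0.60000)
a(x, w) = 5
k(o) = -3 - 2*o (k(o) = -3 + (o - 3*o) = -3 - 2*o)
k(a(-3, u))² = (-3 - 2*5)² = (-3 - 10)² = (-13)² = 169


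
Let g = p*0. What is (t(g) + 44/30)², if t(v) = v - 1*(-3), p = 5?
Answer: 4489/225 ≈ 19.951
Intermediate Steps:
g = 0 (g = 5*0 = 0)
t(v) = 3 + v (t(v) = v + 3 = 3 + v)
(t(g) + 44/30)² = ((3 + 0) + 44/30)² = (3 + 44*(1/30))² = (3 + 22/15)² = (67/15)² = 4489/225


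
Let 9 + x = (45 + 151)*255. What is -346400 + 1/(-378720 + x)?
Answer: -113878653601/328749 ≈ -3.4640e+5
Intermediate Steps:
x = 49971 (x = -9 + (45 + 151)*255 = -9 + 196*255 = -9 + 49980 = 49971)
-346400 + 1/(-378720 + x) = -346400 + 1/(-378720 + 49971) = -346400 + 1/(-328749) = -346400 - 1/328749 = -113878653601/328749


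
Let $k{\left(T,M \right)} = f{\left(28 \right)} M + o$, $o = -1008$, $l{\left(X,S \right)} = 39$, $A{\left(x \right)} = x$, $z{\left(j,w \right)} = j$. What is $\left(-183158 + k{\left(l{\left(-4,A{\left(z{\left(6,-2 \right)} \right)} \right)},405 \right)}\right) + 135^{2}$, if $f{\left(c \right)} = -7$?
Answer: $-168776$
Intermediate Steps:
$k{\left(T,M \right)} = -1008 - 7 M$ ($k{\left(T,M \right)} = - 7 M - 1008 = -1008 - 7 M$)
$\left(-183158 + k{\left(l{\left(-4,A{\left(z{\left(6,-2 \right)} \right)} \right)},405 \right)}\right) + 135^{2} = \left(-183158 - 3843\right) + 135^{2} = \left(-183158 - 3843\right) + 18225 = -187001 + 18225 = -168776$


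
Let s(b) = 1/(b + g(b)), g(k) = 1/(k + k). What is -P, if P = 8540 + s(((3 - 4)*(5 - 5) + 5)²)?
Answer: -10683590/1251 ≈ -8540.0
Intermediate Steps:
g(k) = 1/(2*k)
s(b) = 1/(b + 1/(2*b))
P = 10683590/1251 (P = 8540 + 2*((3 - 4)*(5 - 5) + 5)²/(1 + 2*(((3 - 4)*(5 - 5) + 5)²)²) = 8540 + 2*(-1*0 + 5)²/(1 + 2*((-1*0 + 5)²)²) = 8540 + 2*(0 + 5)²/(1 + 2*((0 + 5)²)²) = 8540 + 2*5²/(1 + 2*(5²)²) = 8540 + 2*25/(1 + 2*25²) = 8540 + 2*25/(1 + 2*625) = 8540 + 2*25/(1 + 1250) = 8540 + 2*25/1251 = 8540 + 2*25*(1/1251) = 8540 + 50/1251 = 10683590/1251 ≈ 8540.0)
-P = -1*10683590/1251 = -10683590/1251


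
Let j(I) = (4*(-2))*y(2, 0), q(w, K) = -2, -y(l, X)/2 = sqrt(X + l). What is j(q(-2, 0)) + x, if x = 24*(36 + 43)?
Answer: 1896 + 16*sqrt(2) ≈ 1918.6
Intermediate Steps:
y(l, X) = -2*sqrt(X + l)
j(I) = 16*sqrt(2) (j(I) = (4*(-2))*(-2*sqrt(0 + 2)) = -(-16)*sqrt(2) = 16*sqrt(2))
x = 1896 (x = 24*79 = 1896)
j(q(-2, 0)) + x = 16*sqrt(2) + 1896 = 1896 + 16*sqrt(2)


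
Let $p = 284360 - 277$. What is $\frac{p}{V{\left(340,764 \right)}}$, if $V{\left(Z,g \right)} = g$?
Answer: $\frac{284083}{764} \approx 371.84$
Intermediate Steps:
$p = 284083$ ($p = 284360 - 277 = 284083$)
$\frac{p}{V{\left(340,764 \right)}} = \frac{284083}{764}$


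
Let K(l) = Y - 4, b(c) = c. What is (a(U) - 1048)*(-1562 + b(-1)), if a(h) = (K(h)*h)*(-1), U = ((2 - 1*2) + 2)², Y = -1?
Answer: 1606764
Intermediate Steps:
U = 4 (U = ((2 - 2) + 2)² = (0 + 2)² = 2² = 4)
K(l) = -5 (K(l) = -1 - 4 = -5)
a(h) = 5*h (a(h) = -5*h*(-1) = 5*h)
(a(U) - 1048)*(-1562 + b(-1)) = (5*4 - 1048)*(-1562 - 1) = (20 - 1048)*(-1563) = -1028*(-1563) = 1606764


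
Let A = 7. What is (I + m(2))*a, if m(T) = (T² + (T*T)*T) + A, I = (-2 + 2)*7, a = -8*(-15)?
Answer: 2280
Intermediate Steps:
a = 120
I = 0 (I = 0*7 = 0)
m(T) = 7 + T² + T³ (m(T) = (T² + (T*T)*T) + 7 = (T² + T²*T) + 7 = (T² + T³) + 7 = 7 + T² + T³)
(I + m(2))*a = (0 + (7 + 2² + 2³))*120 = (0 + (7 + 4 + 8))*120 = (0 + 19)*120 = 19*120 = 2280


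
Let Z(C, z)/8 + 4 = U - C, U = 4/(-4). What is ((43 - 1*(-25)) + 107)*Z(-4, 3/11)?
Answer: -1400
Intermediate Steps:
U = -1 (U = 4*(-1/4) = -1)
Z(C, z) = -40 - 8*C (Z(C, z) = -32 + 8*(-1 - C) = -32 + (-8 - 8*C) = -40 - 8*C)
((43 - 1*(-25)) + 107)*Z(-4, 3/11) = ((43 - 1*(-25)) + 107)*(-40 - 8*(-4)) = ((43 + 25) + 107)*(-40 + 32) = (68 + 107)*(-8) = 175*(-8) = -1400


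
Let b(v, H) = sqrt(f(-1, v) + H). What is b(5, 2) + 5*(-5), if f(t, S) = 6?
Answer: -25 + 2*sqrt(2) ≈ -22.172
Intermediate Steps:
b(v, H) = sqrt(6 + H)
b(5, 2) + 5*(-5) = sqrt(6 + 2) + 5*(-5) = sqrt(8) - 25 = 2*sqrt(2) - 25 = -25 + 2*sqrt(2)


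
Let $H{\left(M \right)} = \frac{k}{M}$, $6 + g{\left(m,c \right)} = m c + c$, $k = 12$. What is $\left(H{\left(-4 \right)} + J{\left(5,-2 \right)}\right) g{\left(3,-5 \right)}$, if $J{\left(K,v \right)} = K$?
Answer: $-52$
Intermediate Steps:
$g{\left(m,c \right)} = -6 + c + c m$ ($g{\left(m,c \right)} = -6 + \left(m c + c\right) = -6 + \left(c m + c\right) = -6 + \left(c + c m\right) = -6 + c + c m$)
$H{\left(M \right)} = \frac{12}{M}$
$\left(H{\left(-4 \right)} + J{\left(5,-2 \right)}\right) g{\left(3,-5 \right)} = \left(\frac{12}{-4} + 5\right) \left(-6 - 5 - 15\right) = \left(12 \left(- \frac{1}{4}\right) + 5\right) \left(-6 - 5 - 15\right) = \left(-3 + 5\right) \left(-26\right) = 2 \left(-26\right) = -52$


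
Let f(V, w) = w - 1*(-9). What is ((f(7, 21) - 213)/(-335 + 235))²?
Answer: 33489/10000 ≈ 3.3489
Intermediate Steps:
f(V, w) = 9 + w (f(V, w) = w + 9 = 9 + w)
((f(7, 21) - 213)/(-335 + 235))² = (((9 + 21) - 213)/(-335 + 235))² = ((30 - 213)/(-100))² = (-183*(-1/100))² = (183/100)² = 33489/10000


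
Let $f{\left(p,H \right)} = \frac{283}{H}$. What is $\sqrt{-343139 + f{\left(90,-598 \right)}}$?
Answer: $\frac{i \sqrt{122708048190}}{598} \approx 585.78 i$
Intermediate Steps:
$\sqrt{-343139 + f{\left(90,-598 \right)}} = \sqrt{-343139 + \frac{283}{-598}} = \sqrt{-343139 + 283 \left(- \frac{1}{598}\right)} = \sqrt{-343139 - \frac{283}{598}} = \sqrt{- \frac{205197405}{598}} = \frac{i \sqrt{122708048190}}{598}$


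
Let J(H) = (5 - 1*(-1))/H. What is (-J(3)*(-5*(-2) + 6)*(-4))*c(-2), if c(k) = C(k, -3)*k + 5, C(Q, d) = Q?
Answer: 1152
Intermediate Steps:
J(H) = 6/H (J(H) = (5 + 1)/H = 6/H)
c(k) = 5 + k² (c(k) = k*k + 5 = k² + 5 = 5 + k²)
(-J(3)*(-5*(-2) + 6)*(-4))*c(-2) = (-(6/3)*(-5*(-2) + 6)*(-4))*(5 + (-2)²) = (-(6*(⅓))*(10 + 6)*(-4))*(5 + 4) = -2*16*(-4)*9 = -32*(-4)*9 = -1*(-128)*9 = 128*9 = 1152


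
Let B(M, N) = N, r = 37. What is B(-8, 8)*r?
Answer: 296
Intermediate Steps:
B(-8, 8)*r = 8*37 = 296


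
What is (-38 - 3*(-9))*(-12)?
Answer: 132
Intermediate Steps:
(-38 - 3*(-9))*(-12) = (-38 + 27)*(-12) = -11*(-12) = 132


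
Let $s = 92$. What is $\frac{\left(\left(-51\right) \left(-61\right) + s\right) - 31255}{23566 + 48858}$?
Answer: $- \frac{7013}{18106} \approx -0.38733$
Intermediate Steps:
$\frac{\left(\left(-51\right) \left(-61\right) + s\right) - 31255}{23566 + 48858} = \frac{\left(\left(-51\right) \left(-61\right) + 92\right) - 31255}{23566 + 48858} = \frac{\left(3111 + 92\right) - 31255}{72424} = \left(3203 - 31255\right) \frac{1}{72424} = \left(-28052\right) \frac{1}{72424} = - \frac{7013}{18106}$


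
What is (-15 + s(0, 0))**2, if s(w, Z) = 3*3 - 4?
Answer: 100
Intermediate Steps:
s(w, Z) = 5 (s(w, Z) = 9 - 4 = 5)
(-15 + s(0, 0))**2 = (-15 + 5)**2 = (-10)**2 = 100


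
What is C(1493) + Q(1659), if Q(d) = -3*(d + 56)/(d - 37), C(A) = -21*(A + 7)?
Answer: -51098145/1622 ≈ -31503.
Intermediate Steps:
C(A) = -147 - 21*A (C(A) = -21*(7 + A) = -147 - 21*A)
Q(d) = -3*(56 + d)/(-37 + d)
C(1493) + Q(1659) = (-147 - 21*1493) + 3*(-56 - 1*1659)/(-37 + 1659) = (-147 - 31353) + 3*(-56 - 1659)/1622 = -31500 + 3*(1/1622)*(-1715) = -31500 - 5145/1622 = -51098145/1622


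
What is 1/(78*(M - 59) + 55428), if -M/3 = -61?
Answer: 1/65100 ≈ 1.5361e-5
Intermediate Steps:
M = 183 (M = -3*(-61) = 183)
1/(78*(M - 59) + 55428) = 1/(78*(183 - 59) + 55428) = 1/(78*124 + 55428) = 1/(9672 + 55428) = 1/65100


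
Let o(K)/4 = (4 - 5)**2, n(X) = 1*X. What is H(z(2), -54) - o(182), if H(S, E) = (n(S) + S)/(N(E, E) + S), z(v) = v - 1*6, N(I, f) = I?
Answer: -112/29 ≈ -3.8621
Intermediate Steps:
z(v) = -6 + v (z(v) = v - 6 = -6 + v)
n(X) = X
o(K) = 4 (o(K) = 4*(4 - 5)**2 = 4*(-1)**2 = 4*1 = 4)
H(S, E) = 2*S/(E + S) (H(S, E) = (S + S)/(E + S) = (2*S)/(E + S) = 2*S/(E + S))
H(z(2), -54) - o(182) = 2*(-6 + 2)/(-54 + (-6 + 2)) - 1*4 = 2*(-4)/(-54 - 4) - 4 = 2*(-4)/(-58) - 4 = 2*(-4)*(-1/58) - 4 = 4/29 - 4 = -112/29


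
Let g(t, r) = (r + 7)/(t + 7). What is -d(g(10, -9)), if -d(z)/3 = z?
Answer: -6/17 ≈ -0.35294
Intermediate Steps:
g(t, r) = (7 + r)/(7 + t)
d(z) = -3*z
-d(g(10, -9)) = -(-3)*(7 - 9)/(7 + 10) = -(-3)*-2/17 = -(-3)*(1/17)*(-2) = -(-3)*(-2)/17 = -1*6/17 = -6/17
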